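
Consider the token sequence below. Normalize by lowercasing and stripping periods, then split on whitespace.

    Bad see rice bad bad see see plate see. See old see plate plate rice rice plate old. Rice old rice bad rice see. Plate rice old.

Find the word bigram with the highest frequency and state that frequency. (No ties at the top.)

Bigram frequencies (highest first):
  see plate: 3
  bad see: 2
  rice bad: 2
  see see: 2
  plate rice: 2
  old rice: 2
  … (12 more, each ≤ 2)

"see plate", 3 times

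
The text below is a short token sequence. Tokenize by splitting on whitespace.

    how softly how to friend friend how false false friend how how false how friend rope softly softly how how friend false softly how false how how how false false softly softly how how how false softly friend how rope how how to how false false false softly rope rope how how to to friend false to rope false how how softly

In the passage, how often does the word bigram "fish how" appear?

0

Scanning the 61 overlapping bigram windows for "fish how":
  (none found)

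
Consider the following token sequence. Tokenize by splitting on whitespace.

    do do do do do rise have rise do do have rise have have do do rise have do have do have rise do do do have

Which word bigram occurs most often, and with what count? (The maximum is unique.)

"do do", 8 times

Bigram frequencies (highest first):
  do do: 8
  do have: 4
  rise have: 3
  have rise: 3
  have do: 3
  do rise: 2
  … (2 more, each ≤ 2)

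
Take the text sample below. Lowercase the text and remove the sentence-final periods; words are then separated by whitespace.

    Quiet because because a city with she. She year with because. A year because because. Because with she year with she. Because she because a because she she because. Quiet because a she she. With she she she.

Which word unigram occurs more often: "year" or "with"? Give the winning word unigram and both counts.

"year": 3 occurrences
"with": 5 occurrences

"with" (5 vs 3)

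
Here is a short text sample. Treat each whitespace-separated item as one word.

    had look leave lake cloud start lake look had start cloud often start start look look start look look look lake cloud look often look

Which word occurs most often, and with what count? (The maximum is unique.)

Unigram frequencies (highest first):
  look: 9
  start: 5
  lake: 3
  cloud: 3
  had: 2
  often: 2
  … (1 more, each ≤ 1)

"look", 9 times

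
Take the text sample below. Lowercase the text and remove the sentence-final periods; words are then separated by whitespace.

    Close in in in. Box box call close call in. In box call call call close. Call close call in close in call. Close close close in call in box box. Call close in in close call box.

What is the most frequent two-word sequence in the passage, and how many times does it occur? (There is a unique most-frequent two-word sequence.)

Bigram frequencies (highest first):
  call close: 5
  close in: 4
  in in: 4
  close call: 4
  in box: 3
  box call: 3
  … (7 more, each ≤ 3)

"call close", 5 times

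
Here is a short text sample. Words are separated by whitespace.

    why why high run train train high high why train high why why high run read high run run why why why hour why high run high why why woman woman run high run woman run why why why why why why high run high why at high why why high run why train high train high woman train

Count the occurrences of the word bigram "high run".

Scanning the 58 overlapping bigram windows for "high run":
  position 3–4: high run
  position 14–15: high run
  position 17–18: high run
  position 25–26: high run
  position 33–34: high run
  position 43–44: high run
  position 51–52: high run

7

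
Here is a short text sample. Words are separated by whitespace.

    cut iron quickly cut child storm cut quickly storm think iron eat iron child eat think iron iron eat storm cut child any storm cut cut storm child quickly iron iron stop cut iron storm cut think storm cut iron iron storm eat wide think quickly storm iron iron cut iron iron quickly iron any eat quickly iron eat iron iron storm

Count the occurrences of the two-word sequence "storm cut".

Scanning the 61 overlapping bigram windows for "storm cut":
  position 6–7: storm cut
  position 20–21: storm cut
  position 24–25: storm cut
  position 35–36: storm cut
  position 38–39: storm cut

5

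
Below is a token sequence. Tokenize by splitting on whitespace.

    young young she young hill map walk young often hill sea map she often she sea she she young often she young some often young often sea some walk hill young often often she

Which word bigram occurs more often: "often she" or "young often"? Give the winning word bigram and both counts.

"young often" (4 vs 3)

"often she": 3 occurrences
"young often": 4 occurrences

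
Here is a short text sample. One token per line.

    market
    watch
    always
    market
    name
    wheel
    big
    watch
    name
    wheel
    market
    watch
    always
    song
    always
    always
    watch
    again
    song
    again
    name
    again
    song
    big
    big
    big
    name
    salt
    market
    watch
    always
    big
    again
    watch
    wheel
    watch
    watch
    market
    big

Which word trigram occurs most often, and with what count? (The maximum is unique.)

"market watch always", 3 times

Trigram frequencies (highest first):
  market watch always: 3
  watch always market: 1
  always market name: 1
  market name wheel: 1
  name wheel big: 1
  wheel big watch: 1
  … (29 more, each ≤ 1)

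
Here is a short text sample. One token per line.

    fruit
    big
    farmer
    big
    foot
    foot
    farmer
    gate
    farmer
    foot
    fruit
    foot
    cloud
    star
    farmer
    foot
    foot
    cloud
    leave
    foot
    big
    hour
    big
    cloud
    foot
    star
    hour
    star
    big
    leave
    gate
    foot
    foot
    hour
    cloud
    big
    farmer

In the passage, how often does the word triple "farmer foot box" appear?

Scanning the 35 overlapping trigram windows for "farmer foot box":
  (none found)

0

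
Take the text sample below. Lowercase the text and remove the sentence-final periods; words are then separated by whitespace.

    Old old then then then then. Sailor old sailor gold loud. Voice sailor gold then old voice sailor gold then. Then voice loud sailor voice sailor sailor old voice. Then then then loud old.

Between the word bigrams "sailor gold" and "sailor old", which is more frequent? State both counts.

"sailor gold" (3 vs 2)

"sailor gold": 3 occurrences
"sailor old": 2 occurrences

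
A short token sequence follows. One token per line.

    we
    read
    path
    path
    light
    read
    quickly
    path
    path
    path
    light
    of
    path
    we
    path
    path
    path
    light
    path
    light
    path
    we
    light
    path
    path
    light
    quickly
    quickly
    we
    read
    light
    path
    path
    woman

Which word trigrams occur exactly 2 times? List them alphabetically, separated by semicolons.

light path path; path light path; path path path

Trigram counts meeting the condition (exactly 2 times):
  light path path: 2
  path light path: 2
  path path path: 2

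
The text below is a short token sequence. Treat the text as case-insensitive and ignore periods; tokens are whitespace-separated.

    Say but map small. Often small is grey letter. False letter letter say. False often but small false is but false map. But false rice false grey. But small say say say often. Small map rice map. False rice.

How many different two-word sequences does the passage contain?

33

39 tokens → 38 bigram windows in total.
Repeated bigrams (each contributes count−1 duplicates):
  but false: 2
  but small: 2
  false rice: 2
  often small: 2
  say say: 2
5 duplicate windows → 38 − 5 = 33 distinct.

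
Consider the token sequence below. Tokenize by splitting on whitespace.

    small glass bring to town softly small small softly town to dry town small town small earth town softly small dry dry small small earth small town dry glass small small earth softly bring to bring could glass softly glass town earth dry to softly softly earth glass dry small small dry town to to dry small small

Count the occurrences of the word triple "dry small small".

3

Scanning the 56 overlapping trigram windows for "dry small small":
  position 22–24: dry small small
  position 49–51: dry small small
  position 56–58: dry small small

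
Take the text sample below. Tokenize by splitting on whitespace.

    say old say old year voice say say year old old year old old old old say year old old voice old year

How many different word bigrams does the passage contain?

23 tokens → 22 bigram windows in total.
Repeated bigrams (each contributes count−1 duplicates):
  old old: 5
  old year: 3
  year old: 3
  old say: 2
  say old: 2
  say year: 2
11 duplicate windows → 22 − 11 = 11 distinct.

11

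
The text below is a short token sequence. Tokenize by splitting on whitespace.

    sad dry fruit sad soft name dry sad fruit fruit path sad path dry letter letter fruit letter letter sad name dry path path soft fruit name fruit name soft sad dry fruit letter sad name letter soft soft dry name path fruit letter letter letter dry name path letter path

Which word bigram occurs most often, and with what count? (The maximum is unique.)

Bigram frequencies (highest first):
  letter letter: 4
  fruit letter: 3
  sad dry: 2
  dry fruit: 2
  name dry: 2
  letter sad: 2
  … (31 more, each ≤ 2)

"letter letter", 4 times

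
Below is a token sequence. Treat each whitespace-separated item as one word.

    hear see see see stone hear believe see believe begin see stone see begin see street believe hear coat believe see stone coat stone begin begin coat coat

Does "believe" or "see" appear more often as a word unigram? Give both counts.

"see" (8 vs 4)

"believe": 4 occurrences
"see": 8 occurrences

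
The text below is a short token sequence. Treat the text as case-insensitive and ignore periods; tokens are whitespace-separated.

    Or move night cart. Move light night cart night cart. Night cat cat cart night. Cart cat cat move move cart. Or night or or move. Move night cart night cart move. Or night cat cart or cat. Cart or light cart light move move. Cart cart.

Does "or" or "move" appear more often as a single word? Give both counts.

"or": 7 occurrences
"move": 9 occurrences

"move" (9 vs 7)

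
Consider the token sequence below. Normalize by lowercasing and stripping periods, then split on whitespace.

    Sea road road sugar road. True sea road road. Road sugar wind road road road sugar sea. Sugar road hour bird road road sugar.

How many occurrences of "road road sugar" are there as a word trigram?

Scanning the 22 overlapping trigram windows for "road road sugar":
  position 2–4: road road sugar
  position 9–11: road road sugar
  position 14–16: road road sugar
  position 22–24: road road sugar

4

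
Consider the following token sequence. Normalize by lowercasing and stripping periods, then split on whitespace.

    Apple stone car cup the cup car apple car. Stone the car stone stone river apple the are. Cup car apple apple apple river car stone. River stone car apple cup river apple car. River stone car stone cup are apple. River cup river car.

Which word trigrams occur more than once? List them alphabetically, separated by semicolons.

cup car apple; river stone car

Trigram counts meeting the condition (more than once):
  cup car apple: 2
  river stone car: 2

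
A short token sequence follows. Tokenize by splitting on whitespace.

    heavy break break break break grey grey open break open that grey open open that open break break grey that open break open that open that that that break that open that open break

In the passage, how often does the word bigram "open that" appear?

Scanning the 33 overlapping bigram windows for "open that":
  position 10–11: open that
  position 14–15: open that
  position 23–24: open that
  position 25–26: open that
  position 31–32: open that

5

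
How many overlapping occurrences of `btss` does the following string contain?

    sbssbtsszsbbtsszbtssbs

3

Sliding a length-4 window over the 22 characters (19 positions):
  position 5–8: btss
  position 12–15: btss
  position 17–20: btss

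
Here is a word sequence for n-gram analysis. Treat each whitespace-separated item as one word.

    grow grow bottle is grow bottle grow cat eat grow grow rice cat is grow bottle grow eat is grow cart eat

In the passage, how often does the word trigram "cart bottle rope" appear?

Scanning the 20 overlapping trigram windows for "cart bottle rope":
  (none found)

0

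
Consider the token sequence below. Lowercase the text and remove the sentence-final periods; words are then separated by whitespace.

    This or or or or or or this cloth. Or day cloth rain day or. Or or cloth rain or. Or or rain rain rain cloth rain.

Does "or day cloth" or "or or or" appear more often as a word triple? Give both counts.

"or day cloth": 1 occurrence
"or or or": 6 occurrences

"or or or" (6 vs 1)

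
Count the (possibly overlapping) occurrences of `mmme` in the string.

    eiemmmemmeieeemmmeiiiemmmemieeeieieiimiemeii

Sliding a length-4 window over the 44 characters (41 positions):
  position 4–7: mmme
  position 15–18: mmme
  position 23–26: mmme

3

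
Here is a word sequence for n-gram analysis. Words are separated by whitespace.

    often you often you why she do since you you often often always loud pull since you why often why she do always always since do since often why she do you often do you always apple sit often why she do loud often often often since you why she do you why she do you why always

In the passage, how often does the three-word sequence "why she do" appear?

Scanning the 56 overlapping trigram windows for "why she do":
  position 5–7: why she do
  position 20–22: why she do
  position 29–31: why she do
  position 40–42: why she do
  position 49–51: why she do
  position 53–55: why she do

6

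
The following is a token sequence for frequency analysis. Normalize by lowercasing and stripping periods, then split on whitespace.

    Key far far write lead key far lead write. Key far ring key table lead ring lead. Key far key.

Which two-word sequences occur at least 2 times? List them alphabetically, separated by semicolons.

Bigram counts meeting the condition (at least 2 times):
  key far: 4
  lead key: 2

key far; lead key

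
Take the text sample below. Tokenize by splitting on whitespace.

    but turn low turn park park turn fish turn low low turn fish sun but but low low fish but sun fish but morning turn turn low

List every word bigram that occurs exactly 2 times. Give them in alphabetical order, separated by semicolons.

Bigram counts meeting the condition (exactly 2 times):
  fish but: 2
  low low: 2
  low turn: 2
  turn fish: 2

fish but; low low; low turn; turn fish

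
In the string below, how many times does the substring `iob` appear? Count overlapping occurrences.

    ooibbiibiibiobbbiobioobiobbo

3

Sliding a length-3 window over the 28 characters (26 positions):
  position 12–14: iob
  position 17–19: iob
  position 24–26: iob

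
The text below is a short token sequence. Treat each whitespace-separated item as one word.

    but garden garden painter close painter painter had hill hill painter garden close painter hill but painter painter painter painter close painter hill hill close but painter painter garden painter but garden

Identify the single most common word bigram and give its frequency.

Bigram frequencies (highest first):
  painter painter: 5
  close painter: 3
  but garden: 2
  garden painter: 2
  painter close: 2
  hill hill: 2
  … (12 more, each ≤ 2)

"painter painter", 5 times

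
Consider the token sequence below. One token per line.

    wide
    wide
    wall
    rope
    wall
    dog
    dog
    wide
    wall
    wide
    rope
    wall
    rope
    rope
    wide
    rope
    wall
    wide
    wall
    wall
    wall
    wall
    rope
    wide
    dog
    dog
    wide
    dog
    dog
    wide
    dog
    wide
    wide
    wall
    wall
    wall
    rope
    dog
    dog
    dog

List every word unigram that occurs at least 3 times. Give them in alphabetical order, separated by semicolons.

Unigram counts meeting the condition (at least 3 times):
  dog: 10
  rope: 7
  wall: 12
  wide: 11

dog; rope; wall; wide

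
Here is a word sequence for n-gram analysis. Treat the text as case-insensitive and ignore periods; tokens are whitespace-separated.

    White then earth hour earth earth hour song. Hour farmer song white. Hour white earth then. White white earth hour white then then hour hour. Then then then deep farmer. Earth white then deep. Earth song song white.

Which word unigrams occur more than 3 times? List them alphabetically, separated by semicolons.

Unigram counts meeting the condition (more than 3 times):
  earth: 7
  hour: 7
  song: 4
  then: 8
  white: 8

earth; hour; song; then; white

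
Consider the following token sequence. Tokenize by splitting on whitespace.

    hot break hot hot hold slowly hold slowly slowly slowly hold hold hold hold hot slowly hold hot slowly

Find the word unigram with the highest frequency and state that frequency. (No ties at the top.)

"hold", 7 times

Unigram frequencies (highest first):
  hold: 7
  slowly: 6
  hot: 5
  break: 1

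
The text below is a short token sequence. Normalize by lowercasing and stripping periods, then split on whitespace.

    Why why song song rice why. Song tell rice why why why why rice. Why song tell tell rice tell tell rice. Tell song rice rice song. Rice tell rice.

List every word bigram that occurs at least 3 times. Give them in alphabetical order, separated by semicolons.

Bigram counts meeting the condition (at least 3 times):
  rice tell: 3
  rice why: 3
  song rice: 3
  tell rice: 4
  why song: 3
  why why: 4

rice tell; rice why; song rice; tell rice; why song; why why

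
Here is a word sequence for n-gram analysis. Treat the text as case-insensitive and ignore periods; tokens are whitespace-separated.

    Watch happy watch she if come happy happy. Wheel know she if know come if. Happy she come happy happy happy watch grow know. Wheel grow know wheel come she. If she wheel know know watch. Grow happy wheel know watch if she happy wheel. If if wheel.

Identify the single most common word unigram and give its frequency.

"happy", 9 times

Unigram frequencies (highest first):
  happy: 9
  if: 7
  wheel: 7
  know: 7
  she: 6
  watch: 5
  … (2 more, each ≤ 4)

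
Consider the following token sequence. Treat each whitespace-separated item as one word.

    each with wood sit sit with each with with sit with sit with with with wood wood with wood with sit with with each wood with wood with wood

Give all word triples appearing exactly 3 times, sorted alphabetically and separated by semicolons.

Trigram counts meeting the condition (exactly 3 times):
  with sit with: 3
  wood with wood: 3

with sit with; wood with wood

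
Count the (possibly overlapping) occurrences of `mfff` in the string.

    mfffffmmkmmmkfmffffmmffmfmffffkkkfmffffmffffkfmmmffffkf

6

Sliding a length-4 window over the 55 characters (52 positions):
  position 1–4: mfff
  position 15–18: mfff
  position 26–29: mfff
  position 35–38: mfff
  position 40–43: mfff
  position 49–52: mfff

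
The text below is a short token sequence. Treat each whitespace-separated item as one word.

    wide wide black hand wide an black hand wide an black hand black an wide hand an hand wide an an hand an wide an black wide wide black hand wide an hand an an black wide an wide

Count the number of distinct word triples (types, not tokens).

25

39 tokens → 37 trigram windows in total.
Repeated trigrams (each contributes count−1 duplicates):
  hand wide an: 4
  black hand wide: 3
  wide an black: 3
  an black hand: 2
  an black wide: 2
  an hand an: 2
  wide black hand: 2
  wide wide black: 2
12 duplicate windows → 37 − 12 = 25 distinct.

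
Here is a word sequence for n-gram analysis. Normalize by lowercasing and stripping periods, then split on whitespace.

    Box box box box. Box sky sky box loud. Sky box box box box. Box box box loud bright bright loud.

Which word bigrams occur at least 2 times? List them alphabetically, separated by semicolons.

Bigram counts meeting the condition (at least 2 times):
  box box: 10
  box loud: 2
  sky box: 2

box box; box loud; sky box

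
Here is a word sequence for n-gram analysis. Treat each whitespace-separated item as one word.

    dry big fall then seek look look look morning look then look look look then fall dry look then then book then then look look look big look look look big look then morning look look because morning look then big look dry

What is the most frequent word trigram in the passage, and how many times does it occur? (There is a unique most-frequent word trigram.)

Trigram frequencies (highest first):
  look look look: 4
  morning look then: 2
  then look look: 2
  look look big: 2
  look big look: 2
  dry big fall: 1
  … (28 more, each ≤ 1)

"look look look", 4 times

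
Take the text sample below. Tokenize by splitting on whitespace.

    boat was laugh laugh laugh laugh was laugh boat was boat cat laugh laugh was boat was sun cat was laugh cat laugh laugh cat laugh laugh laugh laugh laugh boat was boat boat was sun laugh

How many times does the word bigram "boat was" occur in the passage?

5

Scanning the 36 overlapping bigram windows for "boat was":
  position 1–2: boat was
  position 9–10: boat was
  position 16–17: boat was
  position 31–32: boat was
  position 34–35: boat was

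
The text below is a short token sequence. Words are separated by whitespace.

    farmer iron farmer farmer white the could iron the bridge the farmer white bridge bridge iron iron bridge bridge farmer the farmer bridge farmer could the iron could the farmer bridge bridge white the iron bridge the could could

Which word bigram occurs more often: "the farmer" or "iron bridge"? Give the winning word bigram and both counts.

"the farmer": 3 occurrences
"iron bridge": 2 occurrences

"the farmer" (3 vs 2)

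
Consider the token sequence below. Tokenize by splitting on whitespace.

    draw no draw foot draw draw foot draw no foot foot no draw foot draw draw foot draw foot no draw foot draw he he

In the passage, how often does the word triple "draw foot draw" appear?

Scanning the 23 overlapping trigram windows for "draw foot draw":
  position 3–5: draw foot draw
  position 6–8: draw foot draw
  position 13–15: draw foot draw
  position 16–18: draw foot draw
  position 21–23: draw foot draw

5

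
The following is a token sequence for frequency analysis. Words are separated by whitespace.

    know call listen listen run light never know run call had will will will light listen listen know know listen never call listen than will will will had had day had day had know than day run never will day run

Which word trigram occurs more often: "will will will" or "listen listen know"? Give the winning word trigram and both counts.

"will will will" (2 vs 1)

"will will will": 2 occurrences
"listen listen know": 1 occurrence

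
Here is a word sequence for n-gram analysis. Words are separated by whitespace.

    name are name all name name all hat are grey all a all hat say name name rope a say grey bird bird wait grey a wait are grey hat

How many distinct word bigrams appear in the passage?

30 tokens → 29 bigram windows in total.
Repeated bigrams (each contributes count−1 duplicates):
  all hat: 2
  are grey: 2
  name all: 2
  name name: 2
4 duplicate windows → 29 − 4 = 25 distinct.

25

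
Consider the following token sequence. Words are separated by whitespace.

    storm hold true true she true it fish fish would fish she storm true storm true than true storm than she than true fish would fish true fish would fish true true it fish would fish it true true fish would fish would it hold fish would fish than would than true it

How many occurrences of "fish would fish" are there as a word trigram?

Scanning the 51 overlapping trigram windows for "fish would fish":
  position 9–11: fish would fish
  position 24–26: fish would fish
  position 28–30: fish would fish
  position 34–36: fish would fish
  position 40–42: fish would fish
  position 46–48: fish would fish

6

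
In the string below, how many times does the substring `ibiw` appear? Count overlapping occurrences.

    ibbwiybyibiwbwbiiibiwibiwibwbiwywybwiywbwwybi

Sliding a length-4 window over the 45 characters (42 positions):
  position 9–12: ibiw
  position 18–21: ibiw
  position 22–25: ibiw

3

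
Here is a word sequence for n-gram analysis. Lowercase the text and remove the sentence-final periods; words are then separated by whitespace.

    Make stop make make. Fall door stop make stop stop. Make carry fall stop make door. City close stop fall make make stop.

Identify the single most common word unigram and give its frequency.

Unigram frequencies (highest first):
  make: 8
  stop: 7
  fall: 3
  door: 2
  carry: 1
  city: 1
  … (1 more, each ≤ 1)

"make", 8 times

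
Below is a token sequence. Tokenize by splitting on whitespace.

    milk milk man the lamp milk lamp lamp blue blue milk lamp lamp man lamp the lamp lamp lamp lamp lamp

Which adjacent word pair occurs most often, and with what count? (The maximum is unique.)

Bigram frequencies (highest first):
  lamp lamp: 6
  the lamp: 2
  milk lamp: 2
  milk milk: 1
  milk man: 1
  man the: 1
  … (7 more, each ≤ 1)

"lamp lamp", 6 times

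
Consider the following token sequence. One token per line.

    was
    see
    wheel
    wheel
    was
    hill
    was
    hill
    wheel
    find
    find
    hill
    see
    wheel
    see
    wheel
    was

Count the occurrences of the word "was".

Scanning the 17 tokens for "was":
  position 1: was
  position 5: was
  position 7: was
  position 17: was

4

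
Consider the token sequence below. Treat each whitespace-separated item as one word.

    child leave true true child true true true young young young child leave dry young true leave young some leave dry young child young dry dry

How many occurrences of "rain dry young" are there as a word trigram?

0

Scanning the 24 overlapping trigram windows for "rain dry young":
  (none found)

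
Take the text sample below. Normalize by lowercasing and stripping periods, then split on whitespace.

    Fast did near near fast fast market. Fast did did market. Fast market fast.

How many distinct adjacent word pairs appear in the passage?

14 tokens → 13 bigram windows in total.
Repeated bigrams (each contributes count−1 duplicates):
  market fast: 3
  fast did: 2
  fast market: 2
4 duplicate windows → 13 − 4 = 9 distinct.

9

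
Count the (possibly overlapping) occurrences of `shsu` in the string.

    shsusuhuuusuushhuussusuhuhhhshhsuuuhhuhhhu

Sliding a length-4 window over the 42 characters (39 positions):
  position 1–4: shsu

1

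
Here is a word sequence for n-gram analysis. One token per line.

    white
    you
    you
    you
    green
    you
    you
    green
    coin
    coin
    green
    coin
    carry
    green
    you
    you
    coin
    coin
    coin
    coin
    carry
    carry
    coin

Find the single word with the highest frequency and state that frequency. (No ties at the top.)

"coin", 8 times

Unigram frequencies (highest first):
  coin: 8
  you: 7
  green: 4
  carry: 3
  white: 1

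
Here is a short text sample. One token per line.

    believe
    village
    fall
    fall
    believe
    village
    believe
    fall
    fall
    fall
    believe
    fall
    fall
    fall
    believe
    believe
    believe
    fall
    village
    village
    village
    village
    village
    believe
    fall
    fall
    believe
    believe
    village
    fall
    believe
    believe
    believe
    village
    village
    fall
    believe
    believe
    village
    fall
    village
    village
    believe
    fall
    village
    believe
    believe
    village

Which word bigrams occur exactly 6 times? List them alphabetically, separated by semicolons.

Bigram counts meeting the condition (exactly 6 times):
  believe village: 6
  fall believe: 6
  fall fall: 6
  village village: 6

believe village; fall believe; fall fall; village village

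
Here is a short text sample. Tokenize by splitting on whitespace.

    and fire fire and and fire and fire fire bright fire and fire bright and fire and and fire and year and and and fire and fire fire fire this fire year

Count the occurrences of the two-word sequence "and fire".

Scanning the 31 overlapping bigram windows for "and fire":
  position 1–2: and fire
  position 5–6: and fire
  position 7–8: and fire
  position 12–13: and fire
  position 15–16: and fire
  position 18–19: and fire
  position 24–25: and fire
  position 26–27: and fire

8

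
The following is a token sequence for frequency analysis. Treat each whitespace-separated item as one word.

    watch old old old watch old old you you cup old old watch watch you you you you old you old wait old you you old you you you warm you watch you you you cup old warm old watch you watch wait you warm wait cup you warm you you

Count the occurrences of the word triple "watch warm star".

Scanning the 49 overlapping trigram windows for "watch warm star":
  (none found)

0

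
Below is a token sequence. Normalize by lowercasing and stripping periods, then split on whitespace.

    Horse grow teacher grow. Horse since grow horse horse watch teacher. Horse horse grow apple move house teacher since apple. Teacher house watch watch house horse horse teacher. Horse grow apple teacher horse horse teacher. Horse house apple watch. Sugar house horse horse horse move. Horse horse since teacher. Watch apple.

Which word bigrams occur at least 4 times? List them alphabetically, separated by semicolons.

horse horse; teacher horse

Bigram counts meeting the condition (at least 4 times):
  horse horse: 7
  teacher horse: 4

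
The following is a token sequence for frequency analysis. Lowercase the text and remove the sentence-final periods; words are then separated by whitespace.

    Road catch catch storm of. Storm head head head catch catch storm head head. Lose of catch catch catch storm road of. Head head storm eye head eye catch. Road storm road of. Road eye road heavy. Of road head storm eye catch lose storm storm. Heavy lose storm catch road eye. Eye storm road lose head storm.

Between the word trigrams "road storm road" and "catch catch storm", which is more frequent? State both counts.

"catch catch storm" (3 vs 1)

"road storm road": 1 occurrence
"catch catch storm": 3 occurrences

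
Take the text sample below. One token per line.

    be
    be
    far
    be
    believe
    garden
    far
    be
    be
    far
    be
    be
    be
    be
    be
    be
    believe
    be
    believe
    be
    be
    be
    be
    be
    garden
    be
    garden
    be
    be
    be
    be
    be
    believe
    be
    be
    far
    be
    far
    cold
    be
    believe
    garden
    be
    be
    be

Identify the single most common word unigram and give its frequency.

Unigram frequencies (highest first):
  be: 30
  far: 5
  believe: 5
  garden: 4
  cold: 1

"be", 30 times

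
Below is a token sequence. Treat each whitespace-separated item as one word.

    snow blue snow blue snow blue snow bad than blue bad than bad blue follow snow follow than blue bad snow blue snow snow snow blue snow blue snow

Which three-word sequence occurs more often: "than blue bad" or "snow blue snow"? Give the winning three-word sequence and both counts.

"than blue bad": 2 occurrences
"snow blue snow": 6 occurrences

"snow blue snow" (6 vs 2)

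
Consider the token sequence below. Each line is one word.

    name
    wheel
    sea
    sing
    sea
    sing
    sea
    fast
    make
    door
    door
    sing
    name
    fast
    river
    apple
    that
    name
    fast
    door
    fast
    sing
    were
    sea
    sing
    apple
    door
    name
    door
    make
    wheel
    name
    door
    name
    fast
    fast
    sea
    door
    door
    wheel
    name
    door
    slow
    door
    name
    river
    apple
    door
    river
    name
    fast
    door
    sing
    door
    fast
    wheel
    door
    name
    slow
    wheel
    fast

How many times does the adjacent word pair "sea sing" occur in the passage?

Scanning the 60 overlapping bigram windows for "sea sing":
  position 3–4: sea sing
  position 5–6: sea sing
  position 24–25: sea sing

3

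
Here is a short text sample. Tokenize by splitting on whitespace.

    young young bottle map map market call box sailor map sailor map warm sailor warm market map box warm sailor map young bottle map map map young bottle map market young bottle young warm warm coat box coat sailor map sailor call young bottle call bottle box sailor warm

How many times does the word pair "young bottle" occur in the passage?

5

Scanning the 48 overlapping bigram windows for "young bottle":
  position 2–3: young bottle
  position 22–23: young bottle
  position 27–28: young bottle
  position 31–32: young bottle
  position 43–44: young bottle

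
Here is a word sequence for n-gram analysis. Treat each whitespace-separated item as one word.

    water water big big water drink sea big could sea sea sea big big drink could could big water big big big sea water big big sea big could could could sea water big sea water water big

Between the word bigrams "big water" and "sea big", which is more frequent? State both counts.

"sea big" (3 vs 2)

"big water": 2 occurrences
"sea big": 3 occurrences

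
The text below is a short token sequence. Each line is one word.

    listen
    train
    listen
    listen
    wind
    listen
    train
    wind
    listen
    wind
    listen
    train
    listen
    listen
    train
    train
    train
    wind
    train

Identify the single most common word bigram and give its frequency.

Bigram frequencies (highest first):
  listen train: 4
  wind listen: 3
  train listen: 2
  listen listen: 2
  listen wind: 2
  train wind: 2
  … (2 more, each ≤ 2)

"listen train", 4 times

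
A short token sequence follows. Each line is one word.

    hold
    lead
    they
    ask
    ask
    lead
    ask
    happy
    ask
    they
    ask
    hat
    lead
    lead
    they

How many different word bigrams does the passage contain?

15 tokens → 14 bigram windows in total.
Repeated bigrams (each contributes count−1 duplicates):
  lead they: 2
  they ask: 2
2 duplicate windows → 14 − 2 = 12 distinct.

12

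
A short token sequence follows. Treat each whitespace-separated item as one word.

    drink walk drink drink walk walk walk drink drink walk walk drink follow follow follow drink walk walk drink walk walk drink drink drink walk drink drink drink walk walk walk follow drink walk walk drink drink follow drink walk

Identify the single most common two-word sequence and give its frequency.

"drink walk", 9 times

Bigram frequencies (highest first):
  drink walk: 9
  walk walk: 8
  walk drink: 7
  drink drink: 7
  follow drink: 3
  drink follow: 2
  … (2 more, each ≤ 2)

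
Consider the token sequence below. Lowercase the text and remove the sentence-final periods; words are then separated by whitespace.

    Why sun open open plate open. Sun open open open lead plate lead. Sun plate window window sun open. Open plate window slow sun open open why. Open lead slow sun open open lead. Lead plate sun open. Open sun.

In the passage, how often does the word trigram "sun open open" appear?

6

Scanning the 38 overlapping trigram windows for "sun open open":
  position 2–4: sun open open
  position 7–9: sun open open
  position 18–20: sun open open
  position 24–26: sun open open
  position 31–33: sun open open
  position 37–39: sun open open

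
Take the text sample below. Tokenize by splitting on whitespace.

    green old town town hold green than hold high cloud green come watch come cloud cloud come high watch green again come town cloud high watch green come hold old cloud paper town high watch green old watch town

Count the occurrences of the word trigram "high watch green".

3

Scanning the 37 overlapping trigram windows for "high watch green":
  position 18–20: high watch green
  position 25–27: high watch green
  position 34–36: high watch green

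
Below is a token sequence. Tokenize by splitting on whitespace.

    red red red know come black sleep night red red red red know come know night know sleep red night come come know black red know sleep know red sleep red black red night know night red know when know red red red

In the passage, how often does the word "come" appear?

Scanning the 43 tokens for "come":
  position 5: come
  position 14: come
  position 21: come
  position 22: come

4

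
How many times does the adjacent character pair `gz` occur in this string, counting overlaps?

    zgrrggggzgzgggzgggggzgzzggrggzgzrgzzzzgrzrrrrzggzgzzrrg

Sliding a length-2 window over the 55 characters (54 positions):
  position 8–9: gz
  position 10–11: gz
  position 14–15: gz
  position 20–21: gz
  position 22–23: gz
  position 29–30: gz
  position 31–32: gz
  position 34–35: gz
  position 48–49: gz
  position 50–51: gz

10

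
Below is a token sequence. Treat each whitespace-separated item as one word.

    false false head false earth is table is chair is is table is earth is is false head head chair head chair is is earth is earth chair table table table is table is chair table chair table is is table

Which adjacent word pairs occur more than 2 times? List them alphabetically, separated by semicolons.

chair table; earth is; is earth; is is; is table; table is

Bigram counts meeting the condition (more than 2 times):
  chair table: 3
  earth is: 3
  is earth: 3
  is is: 4
  is table: 4
  table is: 5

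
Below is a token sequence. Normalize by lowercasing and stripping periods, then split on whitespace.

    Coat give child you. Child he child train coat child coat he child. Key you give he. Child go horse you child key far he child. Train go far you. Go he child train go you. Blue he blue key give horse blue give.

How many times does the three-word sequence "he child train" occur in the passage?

3

Scanning the 42 overlapping trigram windows for "he child train":
  position 6–8: he child train
  position 25–27: he child train
  position 32–34: he child train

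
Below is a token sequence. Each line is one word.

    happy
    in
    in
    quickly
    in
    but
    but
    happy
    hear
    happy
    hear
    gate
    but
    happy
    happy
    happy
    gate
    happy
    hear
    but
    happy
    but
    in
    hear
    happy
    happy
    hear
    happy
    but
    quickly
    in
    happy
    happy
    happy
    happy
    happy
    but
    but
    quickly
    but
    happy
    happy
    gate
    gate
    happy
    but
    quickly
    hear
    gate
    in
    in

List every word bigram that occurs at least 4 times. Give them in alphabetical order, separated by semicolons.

Bigram counts meeting the condition (at least 4 times):
  but happy: 4
  happy but: 4
  happy happy: 8
  happy hear: 4

but happy; happy but; happy happy; happy hear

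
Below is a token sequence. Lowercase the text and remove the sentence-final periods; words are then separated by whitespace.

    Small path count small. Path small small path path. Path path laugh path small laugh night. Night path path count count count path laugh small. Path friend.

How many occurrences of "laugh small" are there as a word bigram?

Scanning the 26 overlapping bigram windows for "laugh small":
  position 24–25: laugh small

1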